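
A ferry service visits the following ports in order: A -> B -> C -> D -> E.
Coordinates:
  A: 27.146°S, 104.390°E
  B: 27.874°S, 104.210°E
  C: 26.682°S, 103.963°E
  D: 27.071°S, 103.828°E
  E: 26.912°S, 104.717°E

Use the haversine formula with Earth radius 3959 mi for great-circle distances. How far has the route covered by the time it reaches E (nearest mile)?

219 mi

Leg distances:
A→B: 51.5 mi  (cumulative 51.5 mi)
B→C: 83.7 mi  (cumulative 135.2 mi)
C→D: 28.1 mi  (cumulative 163.4 mi)
D→E: 55.8 mi  (cumulative 219.2 mi)
Cumulative distance at E ≈ 219 mi.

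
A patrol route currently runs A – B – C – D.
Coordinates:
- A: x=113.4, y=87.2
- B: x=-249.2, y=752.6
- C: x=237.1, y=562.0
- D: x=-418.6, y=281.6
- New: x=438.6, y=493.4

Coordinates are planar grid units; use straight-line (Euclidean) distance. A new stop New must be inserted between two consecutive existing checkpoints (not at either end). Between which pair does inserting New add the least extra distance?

Added distance for inserting New between each consecutive pair:
A–B: 497.6
B–C: 425.6
C–D: 382.7
Smallest added distance is 382.7, inserting between C and D.

between C and D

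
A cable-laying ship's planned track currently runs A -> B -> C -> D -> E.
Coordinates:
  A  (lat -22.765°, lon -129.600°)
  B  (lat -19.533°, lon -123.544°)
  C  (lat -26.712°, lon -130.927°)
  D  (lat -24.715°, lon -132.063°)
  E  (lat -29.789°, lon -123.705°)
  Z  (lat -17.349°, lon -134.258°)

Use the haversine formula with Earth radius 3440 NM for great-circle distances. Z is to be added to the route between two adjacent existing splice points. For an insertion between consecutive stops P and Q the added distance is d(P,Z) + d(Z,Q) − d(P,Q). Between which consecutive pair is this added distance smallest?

between B and C

Added distance for inserting Z between each consecutive pair:
A–B: 651.3 NM
B–C: 622.9 NM
C–D: 916.1 NM
D–E: 864.0 NM
Smallest added distance is 622.9 NM, inserting between B and C.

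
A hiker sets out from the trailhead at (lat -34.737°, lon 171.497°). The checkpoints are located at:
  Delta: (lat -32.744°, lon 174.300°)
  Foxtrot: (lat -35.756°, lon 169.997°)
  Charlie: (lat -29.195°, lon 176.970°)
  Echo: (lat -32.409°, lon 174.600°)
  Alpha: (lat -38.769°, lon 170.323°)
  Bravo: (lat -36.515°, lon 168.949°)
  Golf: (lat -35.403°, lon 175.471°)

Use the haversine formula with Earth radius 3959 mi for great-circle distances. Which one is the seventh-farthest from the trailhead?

Foxtrot

Distance to each, sorted:
Charlie: 499.4 mi
Alpha: 286.1 mi
Echo: 240.4 mi
Golf: 229.4 mi
Delta: 211.9 mi
Bravo: 188.6 mi
Foxtrot: 110.1 mi
The seventh-farthest is Foxtrot at 110.1 mi.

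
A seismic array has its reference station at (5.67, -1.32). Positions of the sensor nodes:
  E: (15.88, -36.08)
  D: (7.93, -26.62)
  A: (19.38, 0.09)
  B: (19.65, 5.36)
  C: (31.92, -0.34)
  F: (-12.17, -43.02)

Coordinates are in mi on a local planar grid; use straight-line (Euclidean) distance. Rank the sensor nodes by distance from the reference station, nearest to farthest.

Distances from the reference station:
A (19.38, 0.09): 13.8 mi
B (19.65, 5.36): 15.5 mi
D (7.93, -26.62): 25.4 mi
C (31.92, -0.34): 26.3 mi
E (15.88, -36.08): 36.2 mi
F (-12.17, -43.02): 45.4 mi

A, B, D, C, E, F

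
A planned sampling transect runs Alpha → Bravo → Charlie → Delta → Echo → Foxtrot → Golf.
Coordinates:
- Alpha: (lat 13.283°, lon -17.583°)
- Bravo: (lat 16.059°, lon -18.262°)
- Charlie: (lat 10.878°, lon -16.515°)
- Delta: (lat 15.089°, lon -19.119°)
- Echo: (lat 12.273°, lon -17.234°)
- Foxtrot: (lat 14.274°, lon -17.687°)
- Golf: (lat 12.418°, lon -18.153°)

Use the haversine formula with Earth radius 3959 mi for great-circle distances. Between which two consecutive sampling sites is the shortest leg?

Leg distances:
Alpha→Bravo: 197.1 mi
Bravo→Charlie: 376.7 mi
Charlie→Delta: 339.7 mi
Delta→Echo: 232.1 mi
Echo→Foxtrot: 141.6 mi
Foxtrot→Golf: 132.0 mi
The shortest leg is Foxtrot–Golf at 132.0 mi.

Foxtrot–Golf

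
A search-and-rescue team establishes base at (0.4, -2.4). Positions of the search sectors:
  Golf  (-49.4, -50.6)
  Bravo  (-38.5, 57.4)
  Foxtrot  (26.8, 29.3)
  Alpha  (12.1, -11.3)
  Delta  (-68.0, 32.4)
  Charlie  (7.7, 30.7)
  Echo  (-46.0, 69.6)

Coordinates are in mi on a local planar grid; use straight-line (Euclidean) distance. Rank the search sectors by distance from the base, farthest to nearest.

Distance from the base at (0.4, -2.4) to each:
Echo (-46.0, 69.6): 85.7 mi
Delta (-68.0, 32.4): 76.7 mi
Bravo (-38.5, 57.4): 71.3 mi
Golf (-49.4, -50.6): 69.3 mi
Foxtrot (26.8, 29.3): 41.3 mi
Charlie (7.7, 30.7): 33.9 mi
Alpha (12.1, -11.3): 14.7 mi

Echo, Delta, Bravo, Golf, Foxtrot, Charlie, Alpha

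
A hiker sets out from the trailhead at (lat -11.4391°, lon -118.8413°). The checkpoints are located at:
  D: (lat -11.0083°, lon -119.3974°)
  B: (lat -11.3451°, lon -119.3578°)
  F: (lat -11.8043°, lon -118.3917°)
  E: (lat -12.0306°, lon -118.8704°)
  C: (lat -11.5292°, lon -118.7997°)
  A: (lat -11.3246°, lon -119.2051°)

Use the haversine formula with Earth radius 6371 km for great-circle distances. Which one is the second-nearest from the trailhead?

Distances from the trailhead ((lat -11.4391°, lon -118.8413°)):
C: 11.0 km
A: 41.7 km
B: 57.3 km
F: 63.6 km
E: 65.8 km
D: 77.3 km
The second-nearest is A at 41.7 km.

A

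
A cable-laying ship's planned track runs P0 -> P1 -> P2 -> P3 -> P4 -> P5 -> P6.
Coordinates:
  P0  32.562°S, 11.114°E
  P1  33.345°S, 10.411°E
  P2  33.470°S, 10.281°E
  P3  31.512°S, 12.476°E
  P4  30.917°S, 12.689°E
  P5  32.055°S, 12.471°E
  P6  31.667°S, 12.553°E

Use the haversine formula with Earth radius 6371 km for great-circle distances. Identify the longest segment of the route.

P2–P3

Leg distances:
P0→P1: 109.0 km
P1→P2: 18.4 km
P2→P3: 299.6 km
P3→P4: 69.2 km
P4→P5: 128.2 km
P5→P6: 43.8 km
The longest leg is P2–P3 at 299.6 km.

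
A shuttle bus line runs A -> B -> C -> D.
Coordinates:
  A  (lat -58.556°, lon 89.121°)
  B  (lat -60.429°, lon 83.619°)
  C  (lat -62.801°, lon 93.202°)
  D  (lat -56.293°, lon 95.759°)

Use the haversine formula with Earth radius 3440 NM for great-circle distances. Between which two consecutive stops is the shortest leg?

A–B

Leg distances:
A→B: 201.8 NM
B→C: 308.0 NM
C→D: 398.3 NM
The shortest leg is A–B at 201.8 NM.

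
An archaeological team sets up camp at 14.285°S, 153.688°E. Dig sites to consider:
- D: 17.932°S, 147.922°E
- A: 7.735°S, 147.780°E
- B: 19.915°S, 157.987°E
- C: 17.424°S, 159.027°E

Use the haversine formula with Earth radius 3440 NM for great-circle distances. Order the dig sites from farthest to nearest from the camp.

Distances from the camp:
A 7.735°S, 147.780°E: 525.1 NM
B 19.915°S, 157.987°E: 418.4 NM
D 17.932°S, 147.922°E: 398.1 NM
C 17.424°S, 159.027°E: 361.3 NM

A, B, D, C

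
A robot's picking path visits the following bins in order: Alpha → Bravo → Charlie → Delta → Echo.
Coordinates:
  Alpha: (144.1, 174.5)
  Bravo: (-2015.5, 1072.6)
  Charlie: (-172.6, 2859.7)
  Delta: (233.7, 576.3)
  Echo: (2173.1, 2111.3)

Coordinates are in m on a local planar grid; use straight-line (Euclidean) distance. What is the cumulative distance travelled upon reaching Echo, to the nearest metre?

Leg distances:
Alpha→Bravo: 2338.9 m  (cumulative 2338.9 m)
Bravo→Charlie: 2567.1 m  (cumulative 4906.0 m)
Charlie→Delta: 2319.3 m  (cumulative 7225.3 m)
Delta→Echo: 2473.4 m  (cumulative 9698.6 m)
Cumulative distance at Echo ≈ 9699 m.

9699 m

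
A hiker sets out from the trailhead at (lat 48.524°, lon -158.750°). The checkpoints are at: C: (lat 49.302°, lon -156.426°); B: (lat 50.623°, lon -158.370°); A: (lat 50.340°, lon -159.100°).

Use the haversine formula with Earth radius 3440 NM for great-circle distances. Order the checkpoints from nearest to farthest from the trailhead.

C, A, B

Distances from the trailhead:
C (lat 49.302°, lon -156.426°): 102.9 NM
A (lat 50.340°, lon -159.100°): 109.9 NM
B (lat 50.623°, lon -158.370°): 126.9 NM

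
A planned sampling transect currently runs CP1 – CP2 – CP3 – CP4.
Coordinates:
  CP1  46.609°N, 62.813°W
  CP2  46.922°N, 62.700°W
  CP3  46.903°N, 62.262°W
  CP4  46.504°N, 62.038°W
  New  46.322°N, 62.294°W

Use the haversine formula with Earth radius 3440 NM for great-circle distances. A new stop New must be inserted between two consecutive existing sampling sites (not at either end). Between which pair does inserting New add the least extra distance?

between CP3 and CP4

Added distance for inserting New between each consecutive pair:
CP1–CP2: 47.9 NM
CP2–CP3: 56.6 NM
CP3–CP4: 24.5 NM
Smallest added distance is 24.5 NM, inserting between CP3 and CP4.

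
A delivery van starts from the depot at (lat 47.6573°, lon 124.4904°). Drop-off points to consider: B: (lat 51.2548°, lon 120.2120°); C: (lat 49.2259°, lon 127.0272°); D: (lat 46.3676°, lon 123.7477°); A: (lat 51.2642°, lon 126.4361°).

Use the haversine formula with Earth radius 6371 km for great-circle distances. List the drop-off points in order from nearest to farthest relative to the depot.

D, C, A, B

Computing each great-circle distance from (lat 47.6573°, lon 124.4904°):
D (lat 46.3676°, lon 123.7477°): 154.1 km
C (lat 49.2259°, lon 127.0272°): 255.8 km
A (lat 51.2642°, lon 126.4361°): 425.0 km
B (lat 51.2548°, lon 120.2120°): 505.4 km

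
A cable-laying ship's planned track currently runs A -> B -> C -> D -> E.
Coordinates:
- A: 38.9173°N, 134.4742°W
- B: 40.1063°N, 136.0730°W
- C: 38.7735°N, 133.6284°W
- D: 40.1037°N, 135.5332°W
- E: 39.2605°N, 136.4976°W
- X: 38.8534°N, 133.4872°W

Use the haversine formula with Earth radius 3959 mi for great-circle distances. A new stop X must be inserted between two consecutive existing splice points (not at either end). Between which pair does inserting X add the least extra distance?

between C and D

Added distance for inserting X between each consecutive pair:
A–B: 97.7 mi
B–C: 12.5 mi
C–D: 11.5 mi
D–E: 225.5 mi
Smallest added distance is 11.5 mi, inserting between C and D.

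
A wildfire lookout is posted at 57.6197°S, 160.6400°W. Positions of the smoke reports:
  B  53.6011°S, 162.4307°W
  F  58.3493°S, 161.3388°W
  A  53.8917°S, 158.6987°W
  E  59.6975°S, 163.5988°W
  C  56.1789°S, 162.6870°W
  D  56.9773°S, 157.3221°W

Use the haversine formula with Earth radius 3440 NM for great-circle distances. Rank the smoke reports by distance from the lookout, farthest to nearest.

B, A, E, D, C, F

Computing each great-circle distance from 57.6197°S, 160.6400°W:
B 53.6011°S, 162.4307°W: 248.8 NM
A 53.8917°S, 158.6987°W: 233.2 NM
E 59.6975°S, 163.5988°W: 155.2 NM
D 56.9773°S, 157.3221°W: 114.3 NM
C 56.1789°S, 162.6870°W: 109.5 NM
F 58.3493°S, 161.3388°W: 49.1 NM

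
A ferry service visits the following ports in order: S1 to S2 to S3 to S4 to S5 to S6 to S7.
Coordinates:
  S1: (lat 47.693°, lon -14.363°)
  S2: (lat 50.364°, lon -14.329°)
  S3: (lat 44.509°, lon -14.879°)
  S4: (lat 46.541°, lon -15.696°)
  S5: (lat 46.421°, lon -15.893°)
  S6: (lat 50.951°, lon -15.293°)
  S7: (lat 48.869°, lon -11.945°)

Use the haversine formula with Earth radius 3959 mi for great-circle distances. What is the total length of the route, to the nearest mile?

1270 mi

Leg distances:
S1→S2: 184.6 mi  (cumulative 184.6 mi)
S2→S3: 405.4 mi  (cumulative 589.9 mi)
S3→S4: 145.9 mi  (cumulative 735.8 mi)
S4→S5: 12.5 mi  (cumulative 748.3 mi)
S5→S6: 314.2 mi  (cumulative 1062.5 mi)
S6→S7: 207.1 mi  (cumulative 1269.6 mi)
Total route length ≈ 1270 mi.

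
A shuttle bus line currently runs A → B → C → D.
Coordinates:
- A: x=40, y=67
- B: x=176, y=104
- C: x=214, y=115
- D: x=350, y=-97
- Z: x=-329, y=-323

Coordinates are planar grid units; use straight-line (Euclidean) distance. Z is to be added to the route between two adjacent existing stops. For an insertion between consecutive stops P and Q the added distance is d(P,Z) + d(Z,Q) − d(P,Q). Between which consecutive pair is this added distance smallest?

between A and B

Added distance for inserting Z between each consecutive pair:
A–B: 1057.3
B–C: 1319.4
C–D: 1161.4
Smallest added distance is 1057.3, inserting between A and B.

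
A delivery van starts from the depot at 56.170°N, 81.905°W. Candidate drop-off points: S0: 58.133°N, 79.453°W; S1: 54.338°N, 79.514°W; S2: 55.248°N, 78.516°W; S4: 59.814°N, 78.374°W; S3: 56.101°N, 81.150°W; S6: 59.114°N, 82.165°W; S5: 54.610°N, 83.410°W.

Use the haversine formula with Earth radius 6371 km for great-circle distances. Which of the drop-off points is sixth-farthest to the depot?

S5

Distance to each, sorted:
S4: 455.4 km
S6: 327.7 km
S0: 263.6 km
S1: 253.9 km
S2: 235.7 km
S5: 197.8 km
S3: 47.4 km
The sixth-farthest is S5 at 197.8 km.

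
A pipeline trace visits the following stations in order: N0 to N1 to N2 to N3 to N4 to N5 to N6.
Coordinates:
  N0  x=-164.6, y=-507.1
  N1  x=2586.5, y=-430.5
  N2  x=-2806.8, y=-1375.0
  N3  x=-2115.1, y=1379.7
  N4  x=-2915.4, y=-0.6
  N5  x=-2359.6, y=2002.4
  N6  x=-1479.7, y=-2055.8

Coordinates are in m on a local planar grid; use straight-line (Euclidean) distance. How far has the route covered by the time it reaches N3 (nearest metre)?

11068 m

Leg distances:
N0→N1: 2752.2 m  (cumulative 2752.2 m)
N1→N2: 5475.4 m  (cumulative 8227.5 m)
N2→N3: 2840.2 m  (cumulative 11067.8 m)
Cumulative distance at N3 ≈ 11068 m.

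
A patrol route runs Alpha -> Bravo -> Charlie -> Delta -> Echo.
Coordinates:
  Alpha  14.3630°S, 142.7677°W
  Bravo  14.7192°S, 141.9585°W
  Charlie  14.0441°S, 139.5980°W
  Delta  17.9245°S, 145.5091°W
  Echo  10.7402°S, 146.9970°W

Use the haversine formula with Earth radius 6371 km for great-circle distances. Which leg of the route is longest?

Delta–Echo

Leg distances:
Alpha→Bravo: 95.7 km
Bravo→Charlie: 265.1 km
Charlie→Delta: 765.0 km
Delta→Echo: 814.8 km
The longest leg is Delta–Echo at 814.8 km.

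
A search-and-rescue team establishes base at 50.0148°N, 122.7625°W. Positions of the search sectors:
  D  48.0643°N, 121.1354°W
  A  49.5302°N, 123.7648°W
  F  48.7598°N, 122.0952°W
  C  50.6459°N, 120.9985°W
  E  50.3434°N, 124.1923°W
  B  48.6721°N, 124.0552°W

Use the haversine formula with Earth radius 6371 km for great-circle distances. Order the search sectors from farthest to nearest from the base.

D, B, F, C, E, A

Distance from the base at 50.0148°N, 122.7625°W to each:
D 48.0643°N, 121.1354°W: 247.2 km
B 48.6721°N, 124.0552°W: 176.2 km
F 48.7598°N, 122.0952°W: 147.7 km
C 50.6459°N, 120.9985°W: 143.5 km
E 50.3434°N, 124.1923°W: 108.2 km
A 49.5302°N, 123.7648°W: 89.9 km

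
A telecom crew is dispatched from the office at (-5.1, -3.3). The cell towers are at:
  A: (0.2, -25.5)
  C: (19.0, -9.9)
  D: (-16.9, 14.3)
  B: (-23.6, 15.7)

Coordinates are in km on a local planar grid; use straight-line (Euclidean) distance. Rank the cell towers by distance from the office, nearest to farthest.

D, A, C, B

Distance from the office at (-5.1, -3.3) to each:
D (-16.9, 14.3): 21.2 km
A (0.2, -25.5): 22.8 km
C (19.0, -9.9): 25.0 km
B (-23.6, 15.7): 26.5 km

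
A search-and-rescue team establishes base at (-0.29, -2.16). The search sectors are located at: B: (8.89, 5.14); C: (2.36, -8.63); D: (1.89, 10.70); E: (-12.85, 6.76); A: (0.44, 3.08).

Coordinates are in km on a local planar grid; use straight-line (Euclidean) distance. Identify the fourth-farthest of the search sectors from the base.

C

Distance to each, sorted:
E: 15.4 km
D: 13.0 km
B: 11.7 km
C: 7.0 km
A: 5.3 km
The fourth-farthest is C at 7.0 km.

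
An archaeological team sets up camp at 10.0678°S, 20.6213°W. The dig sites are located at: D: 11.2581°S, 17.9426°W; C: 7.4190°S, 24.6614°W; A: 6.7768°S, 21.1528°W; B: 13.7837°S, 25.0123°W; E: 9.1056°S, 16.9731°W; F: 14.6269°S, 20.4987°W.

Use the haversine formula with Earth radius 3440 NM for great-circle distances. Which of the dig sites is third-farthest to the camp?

Distance to each, sorted:
B: 341.0 NM
C: 287.7 NM
F: 273.8 NM
E: 223.6 NM
A: 200.1 NM
D: 173.5 NM
The third-farthest is F at 273.8 NM.

F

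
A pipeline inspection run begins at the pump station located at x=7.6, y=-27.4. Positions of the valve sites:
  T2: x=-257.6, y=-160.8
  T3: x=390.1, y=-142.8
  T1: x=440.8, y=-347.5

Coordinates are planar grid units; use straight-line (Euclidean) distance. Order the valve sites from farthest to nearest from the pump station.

Computing each straight-line distance from x=7.6, y=-27.4:
T1 x=440.8, y=-347.5: 538.6
T3 x=390.1, y=-142.8: 399.5
T2 x=-257.6, y=-160.8: 296.9

T1, T3, T2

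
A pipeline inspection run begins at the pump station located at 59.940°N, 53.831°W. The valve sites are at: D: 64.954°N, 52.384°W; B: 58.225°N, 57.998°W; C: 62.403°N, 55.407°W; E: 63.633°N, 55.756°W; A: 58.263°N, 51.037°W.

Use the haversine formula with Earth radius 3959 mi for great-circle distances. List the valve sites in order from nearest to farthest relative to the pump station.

A, C, B, E, D

Distance from the pump station at 59.940°N, 53.831°W to each:
A 58.263°N, 51.037°W: 152.5 mi
C 62.403°N, 55.407°W: 178.1 mi
B 58.225°N, 57.998°W: 189.5 mi
E 63.633°N, 55.756°W: 262.8 mi
D 64.954°N, 52.384°W: 349.5 mi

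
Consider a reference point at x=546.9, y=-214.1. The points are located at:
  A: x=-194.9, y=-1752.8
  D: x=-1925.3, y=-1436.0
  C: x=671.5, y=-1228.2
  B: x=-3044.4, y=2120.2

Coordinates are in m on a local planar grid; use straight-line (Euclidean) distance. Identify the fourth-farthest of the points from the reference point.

C

Distance to each, sorted:
B: 4283.3 m
D: 2757.7 m
A: 1708.2 m
C: 1021.7 m
The fourth-farthest is C at 1021.7 m.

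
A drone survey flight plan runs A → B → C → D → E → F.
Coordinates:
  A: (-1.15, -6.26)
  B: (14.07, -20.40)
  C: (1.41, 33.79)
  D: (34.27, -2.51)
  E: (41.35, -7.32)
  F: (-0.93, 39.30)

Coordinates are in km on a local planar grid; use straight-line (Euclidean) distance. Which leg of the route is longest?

E–F

Leg distances:
A→B: 20.8 km
B→C: 55.6 km
C→D: 49.0 km
D→E: 8.6 km
E→F: 62.9 km
The longest leg is E–F at 62.9 km.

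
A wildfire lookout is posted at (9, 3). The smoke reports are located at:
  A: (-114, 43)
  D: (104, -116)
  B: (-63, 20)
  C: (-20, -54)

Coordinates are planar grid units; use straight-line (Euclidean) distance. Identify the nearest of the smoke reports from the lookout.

Distances from the lookout ((9, 3)):
C: 64.0
B: 74.0
A: 129.3
D: 152.3
The nearest is C at 64.0.

C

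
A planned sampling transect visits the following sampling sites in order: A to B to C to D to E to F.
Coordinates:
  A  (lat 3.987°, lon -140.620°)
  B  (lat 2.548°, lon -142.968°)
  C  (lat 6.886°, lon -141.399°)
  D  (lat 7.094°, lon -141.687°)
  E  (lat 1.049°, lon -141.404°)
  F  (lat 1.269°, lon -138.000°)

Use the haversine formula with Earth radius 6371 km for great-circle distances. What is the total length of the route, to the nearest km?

Leg distances:
A→B: 305.8 km  (cumulative 305.8 km)
B→C: 512.7 km  (cumulative 818.6 km)
C→D: 39.3 km  (cumulative 857.9 km)
D→E: 672.9 km  (cumulative 1530.8 km)
E→F: 379.2 km  (cumulative 1910.0 km)
Total route length ≈ 1910 km.

1910 km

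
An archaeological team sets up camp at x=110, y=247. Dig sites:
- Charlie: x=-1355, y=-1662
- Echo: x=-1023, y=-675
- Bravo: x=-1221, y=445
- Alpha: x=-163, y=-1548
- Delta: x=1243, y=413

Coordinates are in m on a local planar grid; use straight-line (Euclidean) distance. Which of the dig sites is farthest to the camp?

Charlie

Distances from the camp (x=110, y=247):
Charlie: 2406.3 m
Alpha: 1815.6 m
Echo: 1460.7 m
Bravo: 1345.6 m
Delta: 1145.1 m
The farthest is Charlie at 2406.3 m.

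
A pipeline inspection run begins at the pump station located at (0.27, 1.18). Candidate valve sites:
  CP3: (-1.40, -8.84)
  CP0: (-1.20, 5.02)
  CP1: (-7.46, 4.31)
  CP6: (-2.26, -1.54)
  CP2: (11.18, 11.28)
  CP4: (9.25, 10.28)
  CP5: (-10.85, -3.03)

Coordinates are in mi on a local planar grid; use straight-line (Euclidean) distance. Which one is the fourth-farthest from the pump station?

Distance to each, sorted:
CP2: 14.9 mi
CP4: 12.8 mi
CP5: 11.9 mi
CP3: 10.2 mi
CP1: 8.3 mi
CP0: 4.1 mi
CP6: 3.7 mi
The fourth-farthest is CP3 at 10.2 mi.

CP3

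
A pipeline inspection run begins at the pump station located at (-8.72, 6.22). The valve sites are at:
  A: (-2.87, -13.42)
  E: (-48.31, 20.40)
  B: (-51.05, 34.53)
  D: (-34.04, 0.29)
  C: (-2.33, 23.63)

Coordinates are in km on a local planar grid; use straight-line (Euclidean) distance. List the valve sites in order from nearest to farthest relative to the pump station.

C, A, D, E, B

Computing each straight-line distance from (-8.72, 6.22):
C (-2.33, 23.63): 18.5 km
A (-2.87, -13.42): 20.5 km
D (-34.04, 0.29): 26.0 km
E (-48.31, 20.40): 42.1 km
B (-51.05, 34.53): 50.9 km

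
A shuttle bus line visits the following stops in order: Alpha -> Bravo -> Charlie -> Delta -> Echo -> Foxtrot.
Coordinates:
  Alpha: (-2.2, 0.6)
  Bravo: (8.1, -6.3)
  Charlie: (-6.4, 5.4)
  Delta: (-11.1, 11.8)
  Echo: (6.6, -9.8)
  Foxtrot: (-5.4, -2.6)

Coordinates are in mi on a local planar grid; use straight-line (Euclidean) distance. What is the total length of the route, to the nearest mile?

81 mi

Leg distances:
Alpha→Bravo: 12.4 mi  (cumulative 12.4 mi)
Bravo→Charlie: 18.6 mi  (cumulative 31.0 mi)
Charlie→Delta: 7.9 mi  (cumulative 39.0 mi)
Delta→Echo: 27.9 mi  (cumulative 66.9 mi)
Echo→Foxtrot: 14.0 mi  (cumulative 80.9 mi)
Total route length ≈ 81 mi.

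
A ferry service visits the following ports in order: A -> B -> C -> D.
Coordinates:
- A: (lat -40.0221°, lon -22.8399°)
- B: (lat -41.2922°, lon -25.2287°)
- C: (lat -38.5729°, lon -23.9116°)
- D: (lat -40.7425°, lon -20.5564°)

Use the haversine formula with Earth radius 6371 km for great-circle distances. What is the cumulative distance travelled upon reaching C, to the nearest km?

569 km

Leg distances:
A→B: 246.1 km  (cumulative 246.1 km)
B→C: 322.5 km  (cumulative 568.6 km)
Cumulative distance at C ≈ 569 km.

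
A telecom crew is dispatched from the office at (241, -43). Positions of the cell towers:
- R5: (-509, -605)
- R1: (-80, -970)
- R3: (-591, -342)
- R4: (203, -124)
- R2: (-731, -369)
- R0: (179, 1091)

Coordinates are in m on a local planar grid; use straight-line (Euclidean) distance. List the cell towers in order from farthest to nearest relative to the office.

R0, R2, R1, R5, R3, R4

Distance from the office at (241, -43) to each:
R0 (179, 1091): 1135.7 m
R2 (-731, -369): 1025.2 m
R1 (-80, -970): 981.0 m
R5 (-509, -605): 937.2 m
R3 (-591, -342): 884.1 m
R4 (203, -124): 89.5 m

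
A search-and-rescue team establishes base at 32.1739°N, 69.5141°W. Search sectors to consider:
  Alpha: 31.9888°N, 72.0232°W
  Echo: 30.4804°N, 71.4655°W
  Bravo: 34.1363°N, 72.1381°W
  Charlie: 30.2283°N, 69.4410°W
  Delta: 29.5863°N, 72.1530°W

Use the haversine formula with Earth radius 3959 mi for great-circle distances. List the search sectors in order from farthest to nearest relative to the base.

Delta, Bravo, Echo, Alpha, Charlie

Distance from the base at 32.1739°N, 69.5141°W to each:
Delta 29.5863°N, 72.1530°W: 237.6 mi
Bravo 34.1363°N, 72.1381°W: 203.5 mi
Echo 30.4804°N, 71.4655°W: 164.2 mi
Alpha 31.9888°N, 72.0232°W: 147.5 mi
Charlie 30.2283°N, 69.4410°W: 134.5 mi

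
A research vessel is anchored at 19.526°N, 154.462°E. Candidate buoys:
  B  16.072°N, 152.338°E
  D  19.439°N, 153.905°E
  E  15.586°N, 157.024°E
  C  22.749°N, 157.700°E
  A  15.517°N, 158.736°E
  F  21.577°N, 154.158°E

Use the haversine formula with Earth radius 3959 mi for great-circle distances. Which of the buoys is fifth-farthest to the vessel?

Distance to each, sorted:
A: 395.0 mi
E: 320.3 mi
C: 305.2 mi
B: 276.5 mi
F: 143.1 mi
D: 36.8 mi
The fifth-farthest is F at 143.1 mi.

F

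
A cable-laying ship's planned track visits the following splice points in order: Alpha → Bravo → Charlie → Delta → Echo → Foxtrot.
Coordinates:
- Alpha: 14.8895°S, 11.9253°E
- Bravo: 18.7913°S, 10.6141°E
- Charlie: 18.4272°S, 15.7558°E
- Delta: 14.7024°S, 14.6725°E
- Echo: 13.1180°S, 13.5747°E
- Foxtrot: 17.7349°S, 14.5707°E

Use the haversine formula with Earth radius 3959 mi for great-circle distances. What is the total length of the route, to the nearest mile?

Leg distances:
Alpha→Bravo: 283.2 mi  (cumulative 283.2 mi)
Bravo→Charlie: 337.6 mi  (cumulative 620.8 mi)
Charlie→Delta: 267.2 mi  (cumulative 888.0 mi)
Delta→Echo: 131.9 mi  (cumulative 1019.9 mi)
Echo→Foxtrot: 325.8 mi  (cumulative 1345.8 mi)
Total route length ≈ 1346 mi.

1346 mi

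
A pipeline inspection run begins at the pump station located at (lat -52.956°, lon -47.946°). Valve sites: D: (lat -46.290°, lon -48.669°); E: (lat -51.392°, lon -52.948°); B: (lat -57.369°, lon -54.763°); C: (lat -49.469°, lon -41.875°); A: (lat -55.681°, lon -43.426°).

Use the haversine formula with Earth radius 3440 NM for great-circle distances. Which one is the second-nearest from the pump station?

Distance to each, sorted:
E: 206.7 NM
A: 227.6 NM
C: 309.6 NM
B: 353.0 NM
D: 401.2 NM
The second-nearest is A at 227.6 NM.

A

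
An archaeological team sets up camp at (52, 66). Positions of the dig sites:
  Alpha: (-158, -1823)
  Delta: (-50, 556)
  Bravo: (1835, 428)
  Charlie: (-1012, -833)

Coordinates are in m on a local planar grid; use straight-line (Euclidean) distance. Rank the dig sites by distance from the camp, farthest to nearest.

Alpha, Bravo, Charlie, Delta

Distances from the camp:
Alpha (-158, -1823): 1900.6 m
Bravo (1835, 428): 1819.4 m
Charlie (-1012, -833): 1392.9 m
Delta (-50, 556): 500.5 m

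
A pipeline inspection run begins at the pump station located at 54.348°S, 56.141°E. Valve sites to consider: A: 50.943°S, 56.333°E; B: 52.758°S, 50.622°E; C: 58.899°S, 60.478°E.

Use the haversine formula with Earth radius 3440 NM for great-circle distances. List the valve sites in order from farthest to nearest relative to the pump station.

Distance from the pump station at 54.348°S, 56.141°E to each:
C 58.899°S, 60.478°E: 308.4 NM
B 52.758°S, 50.622°E: 218.7 NM
A 50.943°S, 56.333°E: 204.6 NM

C, B, A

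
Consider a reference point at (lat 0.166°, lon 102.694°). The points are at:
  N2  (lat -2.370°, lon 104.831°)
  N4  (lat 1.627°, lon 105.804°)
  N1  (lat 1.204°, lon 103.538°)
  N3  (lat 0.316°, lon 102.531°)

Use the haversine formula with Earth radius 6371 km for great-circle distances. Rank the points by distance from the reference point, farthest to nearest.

N4, N2, N1, N3

Distances from the reference point:
N4 (lat 1.627°, lon 105.804°): 382.0 km
N2 (lat -2.370°, lon 104.831°): 368.7 km
N1 (lat 1.204°, lon 103.538°): 148.8 km
N3 (lat 0.316°, lon 102.531°): 24.6 km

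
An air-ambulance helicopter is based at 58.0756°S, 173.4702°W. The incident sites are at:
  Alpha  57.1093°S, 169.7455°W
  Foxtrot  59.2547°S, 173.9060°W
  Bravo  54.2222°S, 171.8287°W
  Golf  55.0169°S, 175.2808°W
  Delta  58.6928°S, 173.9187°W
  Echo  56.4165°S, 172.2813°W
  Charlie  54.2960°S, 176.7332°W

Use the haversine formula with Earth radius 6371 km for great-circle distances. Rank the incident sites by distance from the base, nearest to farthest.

Delta, Foxtrot, Echo, Alpha, Golf, Bravo, Charlie

Distances from the base:
Delta 58.6928°S, 173.9187°W: 73.4 km
Foxtrot 59.2547°S, 173.9060°W: 133.5 km
Echo 56.4165°S, 172.2813°W: 197.9 km
Alpha 57.1093°S, 169.7455°W: 246.6 km
Golf 55.0169°S, 175.2808°W: 357.7 km
Bravo 54.2222°S, 171.8287°W: 440.3 km
Charlie 54.2960°S, 176.7332°W: 466.1 km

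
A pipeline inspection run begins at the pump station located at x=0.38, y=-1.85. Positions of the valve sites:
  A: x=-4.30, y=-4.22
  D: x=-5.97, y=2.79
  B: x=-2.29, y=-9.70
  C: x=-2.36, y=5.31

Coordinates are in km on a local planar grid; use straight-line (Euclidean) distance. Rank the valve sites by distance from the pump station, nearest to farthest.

Computing each straight-line distance from x=0.38, y=-1.85:
A x=-4.30, y=-4.22: 5.2 km
C x=-2.36, y=5.31: 7.7 km
D x=-5.97, y=2.79: 7.9 km
B x=-2.29, y=-9.70: 8.3 km

A, C, D, B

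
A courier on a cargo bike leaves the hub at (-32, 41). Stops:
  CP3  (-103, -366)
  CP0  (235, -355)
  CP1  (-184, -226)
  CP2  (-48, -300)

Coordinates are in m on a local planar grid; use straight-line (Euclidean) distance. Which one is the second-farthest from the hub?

CP3

Distances from the hub ((-32, 41)):
CP0: 477.6 m
CP3: 413.1 m
CP2: 341.4 m
CP1: 307.2 m
The second-farthest is CP3 at 413.1 m.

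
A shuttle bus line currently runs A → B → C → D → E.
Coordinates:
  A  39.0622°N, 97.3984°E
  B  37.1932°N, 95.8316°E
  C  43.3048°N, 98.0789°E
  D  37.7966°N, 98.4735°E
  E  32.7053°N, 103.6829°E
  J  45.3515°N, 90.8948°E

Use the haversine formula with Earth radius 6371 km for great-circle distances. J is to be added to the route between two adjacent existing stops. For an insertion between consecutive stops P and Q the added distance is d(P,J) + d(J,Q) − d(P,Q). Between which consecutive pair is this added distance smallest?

between B and C

Added distance for inserting J between each consecutive pair:
A–B: 1627.4 km
B–C: 905.1 km
C–D: 1050.7 km
D–E: 2095.3 km
Smallest added distance is 905.1 km, inserting between B and C.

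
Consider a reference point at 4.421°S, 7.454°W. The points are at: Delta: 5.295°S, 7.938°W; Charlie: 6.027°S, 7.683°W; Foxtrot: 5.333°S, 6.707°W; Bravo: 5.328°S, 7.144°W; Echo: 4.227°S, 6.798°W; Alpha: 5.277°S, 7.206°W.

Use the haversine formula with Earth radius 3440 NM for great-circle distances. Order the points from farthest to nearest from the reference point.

Computing each great-circle distance from 4.421°S, 7.454°W:
Charlie 6.027°S, 7.683°W: 97.4 NM
Foxtrot 5.333°S, 6.707°W: 70.7 NM
Delta 5.295°S, 7.938°W: 59.9 NM
Bravo 5.328°S, 7.144°W: 57.5 NM
Alpha 5.277°S, 7.206°W: 53.5 NM
Echo 4.227°S, 6.798°W: 41.0 NM

Charlie, Foxtrot, Delta, Bravo, Alpha, Echo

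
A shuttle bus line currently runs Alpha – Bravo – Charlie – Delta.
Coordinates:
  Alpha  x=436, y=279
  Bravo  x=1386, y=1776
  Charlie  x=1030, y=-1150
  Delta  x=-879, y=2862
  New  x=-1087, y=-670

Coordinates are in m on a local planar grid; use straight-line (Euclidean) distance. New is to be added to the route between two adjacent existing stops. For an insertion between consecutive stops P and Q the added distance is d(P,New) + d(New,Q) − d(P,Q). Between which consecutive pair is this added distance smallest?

between Charlie and Delta

Added distance for inserting New between each consecutive pair:
Alpha–Bravo: 3499.8 m
Bravo–Charlie: 2701.5 m
Charlie–Delta: 1265.8 m
Smallest added distance is 1265.8 m, inserting between Charlie and Delta.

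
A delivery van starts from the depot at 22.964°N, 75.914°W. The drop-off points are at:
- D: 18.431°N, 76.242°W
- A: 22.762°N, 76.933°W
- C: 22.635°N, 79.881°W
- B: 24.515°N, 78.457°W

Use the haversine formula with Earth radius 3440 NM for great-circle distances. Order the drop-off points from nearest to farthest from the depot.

Computing each great-circle distance from 22.964°N, 75.914°W:
A 22.762°N, 76.933°W: 57.7 NM
B 24.515°N, 78.457°W: 167.9 NM
C 22.635°N, 79.881°W: 220.4 NM
D 18.431°N, 76.242°W: 272.8 NM

A, B, C, D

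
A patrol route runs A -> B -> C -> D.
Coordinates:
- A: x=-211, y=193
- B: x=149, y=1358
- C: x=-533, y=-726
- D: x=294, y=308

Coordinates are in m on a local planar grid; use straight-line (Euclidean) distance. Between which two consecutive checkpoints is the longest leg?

B–C

Leg distances:
A→B: 1219.4 m
B→C: 2192.8 m
C→D: 1324.0 m
The longest leg is B–C at 2192.8 m.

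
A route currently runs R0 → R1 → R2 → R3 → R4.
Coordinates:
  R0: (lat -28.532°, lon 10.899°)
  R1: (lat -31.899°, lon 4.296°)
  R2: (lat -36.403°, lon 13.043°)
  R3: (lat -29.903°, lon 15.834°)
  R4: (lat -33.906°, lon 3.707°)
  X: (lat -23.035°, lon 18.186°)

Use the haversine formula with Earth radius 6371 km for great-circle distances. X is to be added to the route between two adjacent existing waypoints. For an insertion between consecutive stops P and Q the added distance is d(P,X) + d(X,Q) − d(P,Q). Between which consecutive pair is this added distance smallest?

Added distance for inserting X between each consecutive pair:
R0–R1: 1900.3 km
R1–R2: 2304.6 km
R2–R3: 1597.3 km
R3–R4: 1429.0 km
Smallest added distance is 1429.0 km, inserting between R3 and R4.

between R3 and R4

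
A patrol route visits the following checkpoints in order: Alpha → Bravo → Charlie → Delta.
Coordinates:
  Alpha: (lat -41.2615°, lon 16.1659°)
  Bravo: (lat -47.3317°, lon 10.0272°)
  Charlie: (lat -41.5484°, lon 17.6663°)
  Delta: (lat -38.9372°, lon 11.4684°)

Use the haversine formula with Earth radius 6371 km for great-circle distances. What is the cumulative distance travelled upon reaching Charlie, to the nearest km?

1716 km

Leg distances:
Alpha→Bravo: 832.6 km  (cumulative 832.6 km)
Bravo→Charlie: 883.1 km  (cumulative 1715.8 km)
Cumulative distance at Charlie ≈ 1716 km.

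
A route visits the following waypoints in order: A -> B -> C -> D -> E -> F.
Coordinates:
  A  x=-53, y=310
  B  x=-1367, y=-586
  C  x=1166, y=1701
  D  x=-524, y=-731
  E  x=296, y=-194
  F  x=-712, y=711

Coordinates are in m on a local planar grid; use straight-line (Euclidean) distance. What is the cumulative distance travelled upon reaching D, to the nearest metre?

Leg distances:
A→B: 1590.4 m  (cumulative 1590.4 m)
B→C: 3412.7 m  (cumulative 5003.1 m)
C→D: 2961.5 m  (cumulative 7964.6 m)
Cumulative distance at D ≈ 7965 m.

7965 m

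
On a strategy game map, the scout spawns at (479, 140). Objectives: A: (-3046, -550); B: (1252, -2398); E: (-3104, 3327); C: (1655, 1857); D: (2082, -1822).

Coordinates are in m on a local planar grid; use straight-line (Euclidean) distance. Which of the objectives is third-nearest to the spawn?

B

Distances from the spawn ((479, 140)):
C: 2081.1 m
D: 2533.6 m
B: 2653.1 m
A: 3591.9 m
E: 4795.3 m
The third-nearest is B at 2653.1 m.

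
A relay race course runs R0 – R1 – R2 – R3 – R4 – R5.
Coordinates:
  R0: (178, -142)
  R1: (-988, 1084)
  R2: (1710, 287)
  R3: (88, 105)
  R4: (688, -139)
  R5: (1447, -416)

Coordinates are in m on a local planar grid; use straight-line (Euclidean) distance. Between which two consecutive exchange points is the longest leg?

R1–R2

Leg distances:
R0→R1: 1691.9 m
R1→R2: 2813.3 m
R2→R3: 1632.2 m
R3→R4: 647.7 m
R4→R5: 808.0 m
The longest leg is R1–R2 at 2813.3 m.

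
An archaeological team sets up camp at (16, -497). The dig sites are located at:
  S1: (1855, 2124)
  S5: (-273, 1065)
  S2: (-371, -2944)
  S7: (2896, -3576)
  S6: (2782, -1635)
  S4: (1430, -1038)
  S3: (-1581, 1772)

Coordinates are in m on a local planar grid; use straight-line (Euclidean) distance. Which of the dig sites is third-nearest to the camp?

Distance to each, sorted:
S4: 1514.0 m
S5: 1588.5 m
S2: 2477.4 m
S3: 2774.7 m
S6: 2991.0 m
S1: 3201.8 m
S7: 4216.0 m
The third-nearest is S2 at 2477.4 m.

S2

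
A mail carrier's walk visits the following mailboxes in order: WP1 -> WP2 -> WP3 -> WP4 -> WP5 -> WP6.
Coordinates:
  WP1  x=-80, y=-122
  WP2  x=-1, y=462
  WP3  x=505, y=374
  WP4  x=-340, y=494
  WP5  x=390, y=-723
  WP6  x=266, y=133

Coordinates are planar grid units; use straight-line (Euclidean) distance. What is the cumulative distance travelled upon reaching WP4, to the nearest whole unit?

Leg distances:
WP1→WP2: 589.3  (cumulative 589.3)
WP2→WP3: 513.6  (cumulative 1102.9)
WP3→WP4: 853.5  (cumulative 1956.4)
Cumulative distance at WP4 ≈ 1956.

1956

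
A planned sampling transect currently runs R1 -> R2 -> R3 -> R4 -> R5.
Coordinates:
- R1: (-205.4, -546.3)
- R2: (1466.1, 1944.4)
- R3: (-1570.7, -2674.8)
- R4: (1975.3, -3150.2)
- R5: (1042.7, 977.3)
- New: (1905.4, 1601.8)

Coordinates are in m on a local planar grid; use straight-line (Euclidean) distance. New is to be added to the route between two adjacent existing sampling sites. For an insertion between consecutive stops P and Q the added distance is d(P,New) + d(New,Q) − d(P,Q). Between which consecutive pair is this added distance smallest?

between R2 and R3

Added distance for inserting New between each consecutive pair:
R1–R2: 569.1 m
R2–R3: 540.2 m
R3–R4: 6685.9 m
R4–R5: 1586.0 m
Smallest added distance is 540.2 m, inserting between R2 and R3.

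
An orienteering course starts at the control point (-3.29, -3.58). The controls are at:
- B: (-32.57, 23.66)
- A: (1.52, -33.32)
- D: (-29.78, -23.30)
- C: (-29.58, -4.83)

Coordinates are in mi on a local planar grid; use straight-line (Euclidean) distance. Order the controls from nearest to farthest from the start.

Distance from the start at (-3.29, -3.58) to each:
C (-29.58, -4.83): 26.3 mi
A (1.52, -33.32): 30.1 mi
D (-29.78, -23.30): 33.0 mi
B (-32.57, 23.66): 40.0 mi

C, A, D, B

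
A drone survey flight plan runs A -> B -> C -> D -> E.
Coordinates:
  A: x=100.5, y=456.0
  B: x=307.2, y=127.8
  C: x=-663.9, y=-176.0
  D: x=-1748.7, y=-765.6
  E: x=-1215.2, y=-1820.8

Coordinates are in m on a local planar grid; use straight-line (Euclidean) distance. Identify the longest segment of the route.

C–D

Leg distances:
A→B: 387.9 m
B→C: 1017.5 m
C→D: 1234.7 m
D→E: 1182.4 m
The longest leg is C–D at 1234.7 m.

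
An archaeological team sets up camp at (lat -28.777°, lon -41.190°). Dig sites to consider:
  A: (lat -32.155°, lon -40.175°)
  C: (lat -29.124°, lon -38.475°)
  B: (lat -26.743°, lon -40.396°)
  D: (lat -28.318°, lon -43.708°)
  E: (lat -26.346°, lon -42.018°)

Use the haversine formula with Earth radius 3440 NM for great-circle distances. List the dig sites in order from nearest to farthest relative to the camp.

B, D, C, E, A

Distances from the camp:
B (lat -26.743°, lon -40.396°): 129.2 NM
D (lat -28.318°, lon -43.708°): 135.6 NM
C (lat -29.124°, lon -38.475°): 144.1 NM
E (lat -26.346°, lon -42.018°): 152.5 NM
A (lat -32.155°, lon -40.175°): 209.5 NM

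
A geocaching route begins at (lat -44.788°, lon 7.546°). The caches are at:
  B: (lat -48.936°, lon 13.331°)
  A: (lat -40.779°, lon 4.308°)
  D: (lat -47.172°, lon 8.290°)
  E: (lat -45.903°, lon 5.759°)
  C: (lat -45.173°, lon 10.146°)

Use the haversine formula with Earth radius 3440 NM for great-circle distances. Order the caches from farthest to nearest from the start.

Distances from the start:
B (lat -48.936°, lon 13.331°): 343.9 NM
A (lat -40.779°, lon 4.308°): 279.8 NM
D (lat -47.172°, lon 8.290°): 146.5 NM
C (lat -45.173°, lon 10.146°): 112.8 NM
E (lat -45.903°, lon 5.759°): 100.8 NM

B, A, D, C, E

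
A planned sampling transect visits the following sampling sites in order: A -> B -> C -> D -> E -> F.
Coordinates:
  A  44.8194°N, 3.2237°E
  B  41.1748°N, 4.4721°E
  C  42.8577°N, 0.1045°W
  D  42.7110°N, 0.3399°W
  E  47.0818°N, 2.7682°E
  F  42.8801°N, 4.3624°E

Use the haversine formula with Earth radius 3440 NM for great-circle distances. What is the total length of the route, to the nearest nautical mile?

1022 NM

Leg distances:
A→B: 225.6 NM  (cumulative 225.6 NM)
B→C: 227.7 NM  (cumulative 453.3 NM)
C→D: 13.6 NM  (cumulative 466.9 NM)
D→E: 293.8 NM  (cumulative 760.7 NM)
E→F: 261.2 NM  (cumulative 1021.9 NM)
Total route length ≈ 1022 NM.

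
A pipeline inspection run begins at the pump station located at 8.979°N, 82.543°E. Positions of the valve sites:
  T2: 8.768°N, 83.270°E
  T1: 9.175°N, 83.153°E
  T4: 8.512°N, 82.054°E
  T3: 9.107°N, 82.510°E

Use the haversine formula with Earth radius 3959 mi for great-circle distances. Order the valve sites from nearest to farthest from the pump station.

Distance from the pump station at 8.979°N, 82.543°E to each:
T3 9.107°N, 82.510°E: 9.1 mi
T1 9.175°N, 83.153°E: 43.8 mi
T4 8.512°N, 82.054°E: 46.4 mi
T2 8.768°N, 83.270°E: 51.7 mi

T3, T1, T4, T2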